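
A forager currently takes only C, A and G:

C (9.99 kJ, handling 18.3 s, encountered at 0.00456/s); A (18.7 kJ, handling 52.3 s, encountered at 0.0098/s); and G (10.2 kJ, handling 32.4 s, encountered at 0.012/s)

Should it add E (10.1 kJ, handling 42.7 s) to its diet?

Yes

Intake rate on the current diet: R = (0.00456×9.99 + 0.0098×18.7 + 0.012×10.2) / (1 + 0.00456×18.3 + 0.0098×52.3 + 0.012×32.4) = 0.3512/1.985 = 0.177 kJ/s.
E: E/h = 10.1/42.7 = 0.2365 kJ/s.
Since 0.2365 > R, including E increases the long-run rate.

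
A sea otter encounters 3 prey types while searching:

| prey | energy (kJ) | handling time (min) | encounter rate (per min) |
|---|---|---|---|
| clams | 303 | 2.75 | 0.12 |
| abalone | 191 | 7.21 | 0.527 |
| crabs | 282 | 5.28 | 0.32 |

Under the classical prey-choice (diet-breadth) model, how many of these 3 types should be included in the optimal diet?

Profitabilities (E/h, kJ/min): clams 110, crabs 53.4, abalone 26.5. Add prey in this order while the next type's profitability exceeds the intake rate on those already taken.
Rate on top 1: 27.34. crabs: 53.4 > 27.34 → include.
Rate on top 2: 41.93. abalone: 26.5 < 41.93 → exclude; stop.
Optimal diet: clams, crabs — 2 of 3 types.

2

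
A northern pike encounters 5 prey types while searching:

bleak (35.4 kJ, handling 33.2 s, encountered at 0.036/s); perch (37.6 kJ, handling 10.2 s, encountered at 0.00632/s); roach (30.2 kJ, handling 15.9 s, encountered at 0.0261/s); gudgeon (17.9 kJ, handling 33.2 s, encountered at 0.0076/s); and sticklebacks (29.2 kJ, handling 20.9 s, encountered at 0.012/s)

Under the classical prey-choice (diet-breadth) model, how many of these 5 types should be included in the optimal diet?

4

E/h in descending order: perch 3.69, roach 1.9, sticklebacks 1.4, bleak 1.07, gudgeon 0.539 kJ/s. The optimal diet is the largest prefix of this list for which every included type satisfies E_i/h_i > R on the types above it.
Rate on top 1: 0.2232. roach: 1.9 > 0.2232 → include.
Rate on top 2: 0.6934. sticklebacks: 1.4 > 0.6934 → include.
Rate on top 3: 0.7954. bleak: 1.07 > 0.7954 → include.
Rate on top 4: 0.9061. gudgeon: 0.539 < 0.9061 → exclude; stop.
Optimal diet: perch, roach, sticklebacks, bleak — 4 of 5 types.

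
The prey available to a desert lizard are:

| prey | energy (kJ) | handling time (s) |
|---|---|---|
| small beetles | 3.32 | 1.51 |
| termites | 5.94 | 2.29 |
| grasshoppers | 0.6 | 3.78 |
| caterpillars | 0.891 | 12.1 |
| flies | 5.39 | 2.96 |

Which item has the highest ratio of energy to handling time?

termites

In descending order of E/h:
termites: 5.94/2.29 = 2.59 kJ/s
small beetles: 3.32/1.51 = 2.2 kJ/s
flies: 5.39/2.96 = 1.82 kJ/s
grasshoppers: 0.6/3.78 = 0.159 kJ/s
caterpillars: 0.891/12.1 = 0.0736 kJ/s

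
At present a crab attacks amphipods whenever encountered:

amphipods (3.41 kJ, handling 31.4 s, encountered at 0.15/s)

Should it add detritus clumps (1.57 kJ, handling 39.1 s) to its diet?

On amphipods alone, R = ΣλE/(1+Σλh) = 0.5115/5.71 = 0.08958 kJ/s.
detritus clumps: E/h = 1.57/39.1 = 0.04015 kJ/s.
0.04015 < 0.08958, so adding detritus clumps would lower the average — exclude it.

No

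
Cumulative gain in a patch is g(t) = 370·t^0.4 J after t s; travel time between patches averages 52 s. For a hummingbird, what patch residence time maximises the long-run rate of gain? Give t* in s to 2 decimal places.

By the marginal value theorem, leave when the instantaneous gain rate g'(t) equals the habitat-wide average g(t)/(T + t).
g'(t) = 0.4·370·t^-0.6. Setting 0.4·370·t^-0.6 = 370·t^0.4/(52+t) gives 0.4(52+t) = t, so 0.60·t = 0.4×52.
t* = 0.4×52/0.60 = 34.67 s.

34.67 s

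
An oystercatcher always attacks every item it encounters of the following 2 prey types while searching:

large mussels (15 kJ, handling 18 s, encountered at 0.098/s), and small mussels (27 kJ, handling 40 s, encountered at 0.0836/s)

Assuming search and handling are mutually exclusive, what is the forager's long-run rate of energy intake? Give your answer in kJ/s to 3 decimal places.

R = (0.098×15 + 0.0836×27) / (1 + 0.098×18 + 0.0836×40) = 3.727/6.108 = 0.6102 kJ/s.

0.610 kJ/s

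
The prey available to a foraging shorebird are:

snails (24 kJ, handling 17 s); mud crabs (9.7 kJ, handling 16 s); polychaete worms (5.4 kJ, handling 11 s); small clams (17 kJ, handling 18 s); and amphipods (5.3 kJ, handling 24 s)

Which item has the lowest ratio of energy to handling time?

amphipods

In descending order of E/h:
snails: 24/17 = 1.41 kJ/s
small clams: 17/18 = 0.944 kJ/s
mud crabs: 9.7/16 = 0.606 kJ/s
polychaete worms: 5.4/11 = 0.491 kJ/s
amphipods: 5.3/24 = 0.221 kJ/s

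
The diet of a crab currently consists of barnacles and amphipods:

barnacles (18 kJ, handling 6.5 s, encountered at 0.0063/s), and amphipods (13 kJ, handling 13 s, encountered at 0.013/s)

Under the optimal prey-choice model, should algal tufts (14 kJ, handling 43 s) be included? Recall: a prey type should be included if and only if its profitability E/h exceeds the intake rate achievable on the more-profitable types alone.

Yes

Current rate: (0.0063×18 + 0.013×13)/(1 + 0.0063×6.5 + 0.013×13) = 0.2334 kJ/s.
Profitability of algal tufts: 14/43 = 0.3256 kJ/s.
Since 0.3256 > R, including algal tufts increases the long-run rate.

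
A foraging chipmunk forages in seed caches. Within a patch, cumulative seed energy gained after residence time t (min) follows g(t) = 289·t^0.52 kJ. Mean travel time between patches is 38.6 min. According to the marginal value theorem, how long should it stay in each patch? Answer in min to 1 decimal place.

By the marginal value theorem, leave when the instantaneous gain rate g'(t) equals the habitat-wide average g(t)/(T + t).
g'(t) = 0.52·289·t^-0.48. Setting 0.52·289·t^-0.48 = 289·t^0.52/(38.6+t) gives 0.52(38.6+t) = t, so 0.48·t = 0.52×38.6.
t* = 0.52×38.6/0.48 = 41.82 min.

41.8 min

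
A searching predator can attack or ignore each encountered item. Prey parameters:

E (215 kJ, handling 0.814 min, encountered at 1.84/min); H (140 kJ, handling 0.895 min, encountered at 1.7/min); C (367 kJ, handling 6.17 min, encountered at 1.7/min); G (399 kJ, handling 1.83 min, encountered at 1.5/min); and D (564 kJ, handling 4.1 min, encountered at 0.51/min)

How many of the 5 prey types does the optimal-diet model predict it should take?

2

Profitabilities (E/h, kJ/min): E 264, G 218, H 156, D 138, C 59.5. Add prey in this order while the next type's profitability exceeds the intake rate on those already taken.
Rate on top 1: 158.4. G: 218 > 158.4 → include.
Rate on top 2: 189.6. H: 156 < 189.6 → exclude; stop.
Optimal diet: E, G — 2 of 5 types.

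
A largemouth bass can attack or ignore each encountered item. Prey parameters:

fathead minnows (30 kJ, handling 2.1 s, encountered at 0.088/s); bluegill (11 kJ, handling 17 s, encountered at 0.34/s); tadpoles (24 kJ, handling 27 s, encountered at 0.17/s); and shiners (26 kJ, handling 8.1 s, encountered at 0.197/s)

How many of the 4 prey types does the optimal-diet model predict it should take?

2

Rank by E/h (kJ/s): fathead minnows 14.3, shiners 3.21, tadpoles 0.889, bluegill 0.647. Include each in turn until the next type's E/h falls below the running intake rate.
Rate on top 1: 2.228. shiners: 3.21 > 2.228 → include.
Rate on top 2: 2.792. tadpoles: 0.889 < 2.792 → exclude; stop.
Optimal diet: fathead minnows, shiners — 2 of 4 types.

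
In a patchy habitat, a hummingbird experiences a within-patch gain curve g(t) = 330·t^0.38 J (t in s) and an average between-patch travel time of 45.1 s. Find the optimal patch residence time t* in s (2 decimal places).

Optimal t* satisfies g'(t*) = g(t*)/(T + t*).
g'(t) = 0.38·330·t^-0.62. Setting 0.38·330·t^-0.62 = 330·t^0.38/(45.1+t) gives 0.38(45.1+t) = t, so 0.62·t = 0.38×45.1.
t* = 0.38×45.1/0.62 = 27.64 s.

27.64 s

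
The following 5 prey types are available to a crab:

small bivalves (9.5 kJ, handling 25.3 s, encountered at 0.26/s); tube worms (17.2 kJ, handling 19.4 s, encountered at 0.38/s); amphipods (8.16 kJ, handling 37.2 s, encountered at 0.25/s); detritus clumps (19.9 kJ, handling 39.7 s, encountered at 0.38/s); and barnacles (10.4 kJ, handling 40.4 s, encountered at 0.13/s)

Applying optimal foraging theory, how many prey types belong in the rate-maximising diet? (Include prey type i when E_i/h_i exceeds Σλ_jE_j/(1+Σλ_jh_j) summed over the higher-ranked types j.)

1

E/h in descending order: tube worms 0.887, detritus clumps 0.501, small bivalves 0.375, barnacles 0.257, amphipods 0.219 kJ/s. The optimal diet is the largest prefix of this list for which every included type satisfies E_i/h_i > R on the types above it.
Rate on top 1: 0.7807. detritus clumps: 0.501 < 0.7807 → exclude; stop.
Optimal diet: tube worms — 1 of 5 types.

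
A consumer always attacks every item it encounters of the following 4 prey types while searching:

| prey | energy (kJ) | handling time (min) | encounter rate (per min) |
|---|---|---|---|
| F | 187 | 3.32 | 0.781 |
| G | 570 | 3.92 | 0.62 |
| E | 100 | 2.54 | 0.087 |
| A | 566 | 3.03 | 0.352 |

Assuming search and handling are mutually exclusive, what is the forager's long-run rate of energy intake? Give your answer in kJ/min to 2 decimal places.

Energy encountered per unit search time: 0.781×187 + 0.62×570 + 0.087×100 + 0.352×566 = 707.4 kJ/min.
Handling time per unit search time: 0.781×3.32 + 0.62×3.92 + 0.087×2.54 + 0.352×3.03 = 6.311.
Rate = 707.4/(1 + 6.311) = 96.76 kJ/min.

96.76 kJ/min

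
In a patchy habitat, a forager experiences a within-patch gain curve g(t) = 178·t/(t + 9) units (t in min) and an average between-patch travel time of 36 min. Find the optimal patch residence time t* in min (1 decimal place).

18.0 min

Maximise g(t)/(T+t): set derivative to zero → g'(t)(T+t) = g(t).
g'(t) = 178·9/(t + 9)². Setting 178·9/(t+9)² = 178t/[(t+9)(36+t)] gives 9(36+t) = t(t+9), so t² = 9×36 = 324.
t* = √324 = 18 min.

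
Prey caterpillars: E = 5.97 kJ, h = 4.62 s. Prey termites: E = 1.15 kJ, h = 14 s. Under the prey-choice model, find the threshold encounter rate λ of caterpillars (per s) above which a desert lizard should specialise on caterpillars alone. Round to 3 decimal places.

The zero-one rule: include termites iff E₂/h₂ > λE₁/(1+λh₁). Equality gives the switch point.
λE₁h₂ = E₂ + λE₂h₁ ⇒ λ = E₂/(E₁h₂ − E₂h₁) = 1.15/(83.58 − 5.313) = 0.01469 per s.

0.015 per s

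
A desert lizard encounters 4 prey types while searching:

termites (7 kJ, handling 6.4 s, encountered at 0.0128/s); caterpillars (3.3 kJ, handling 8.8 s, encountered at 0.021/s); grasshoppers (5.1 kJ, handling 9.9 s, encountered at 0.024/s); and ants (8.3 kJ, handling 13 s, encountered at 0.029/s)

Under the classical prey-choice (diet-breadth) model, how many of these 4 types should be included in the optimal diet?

Profitabilities (E/h, kJ/s): termites 1.09, ants 0.638, grasshoppers 0.515, caterpillars 0.375. Add prey in this order while the next type's profitability exceeds the intake rate on those already taken.
Rate on top 1: 0.08282. ants: 0.638 > 0.08282 → include.
Rate on top 2: 0.2264. grasshoppers: 0.515 > 0.2264 → include.
Rate on top 3: 0.2668. caterpillars: 0.375 > 0.2668 → include.
Optimal diet: termites, ants, grasshoppers, caterpillars — 4 of 4 types.

4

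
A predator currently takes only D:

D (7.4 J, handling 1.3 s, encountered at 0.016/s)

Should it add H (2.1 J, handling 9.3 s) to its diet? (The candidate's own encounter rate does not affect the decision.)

On D alone, R = ΣλE/(1+Σλh) = 0.1184/1.021 = 0.116 J/s.
Profitability of H: 2.1/9.3 = 0.2258 J/s.
Since 0.2258 > R, including H increases the long-run rate.

Yes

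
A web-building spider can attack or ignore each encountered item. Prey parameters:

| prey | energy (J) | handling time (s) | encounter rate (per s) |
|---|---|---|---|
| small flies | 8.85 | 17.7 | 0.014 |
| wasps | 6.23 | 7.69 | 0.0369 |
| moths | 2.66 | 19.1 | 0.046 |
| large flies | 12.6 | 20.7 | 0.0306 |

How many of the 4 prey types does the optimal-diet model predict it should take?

Profitabilities (E/h, J/s): wasps 0.81, large flies 0.609, small flies 0.5, moths 0.139. Add prey in this order while the next type's profitability exceeds the intake rate on those already taken.
Rate on top 1: 0.1791. large flies: 0.609 > 0.1791 → include.
Rate on top 2: 0.321. small flies: 0.5 > 0.321 → include.
Rate on top 3: 0.3415. moths: 0.139 < 0.3415 → exclude; stop.
Optimal diet: wasps, large flies, small flies — 3 of 4 types.

3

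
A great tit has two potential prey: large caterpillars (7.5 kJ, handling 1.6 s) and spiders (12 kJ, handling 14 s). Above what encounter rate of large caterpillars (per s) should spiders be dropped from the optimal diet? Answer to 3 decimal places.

Drop spiders once their profitability E₂/h₂ falls below the rate achievable on large caterpillars alone: E₂/h₂ = λE₁/(1 + λh₁).
Solve for λ: λE₁h₂ = E₂(1 + λh₁) → λ(E₁h₂ − E₂h₁) = E₂ → λ = E₂/(E₁h₂ − E₂h₁).
λ = 12/(7.5×14 − 12×1.6) = 12/85.8 = 0.1399 per s.

0.140 per s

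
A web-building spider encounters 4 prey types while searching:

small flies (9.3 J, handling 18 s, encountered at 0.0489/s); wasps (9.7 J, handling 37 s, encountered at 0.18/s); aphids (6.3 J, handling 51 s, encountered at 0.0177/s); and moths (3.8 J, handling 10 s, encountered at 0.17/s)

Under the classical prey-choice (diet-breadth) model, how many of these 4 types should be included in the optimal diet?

2

E/h in descending order: small flies 0.517, moths 0.38, wasps 0.262, aphids 0.124 J/s. The optimal diet is the largest prefix of this list for which every included type satisfies E_i/h_i > R on the types above it.
Rate on top 1: 0.2419. moths: 0.38 > 0.2419 → include.
Rate on top 2: 0.3075. wasps: 0.262 < 0.3075 → exclude; stop.
Optimal diet: small flies, moths — 2 of 4 types.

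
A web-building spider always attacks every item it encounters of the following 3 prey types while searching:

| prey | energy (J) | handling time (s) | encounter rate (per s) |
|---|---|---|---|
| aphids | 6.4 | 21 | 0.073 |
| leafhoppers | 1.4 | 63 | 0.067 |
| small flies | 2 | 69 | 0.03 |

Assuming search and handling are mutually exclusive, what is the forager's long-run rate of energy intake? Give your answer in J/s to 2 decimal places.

0.07 J/s

R = Σλ_iE_i / (1 + Σλ_ih_i)
Numerator: 0.073×6.4 + 0.067×1.4 + 0.03×2 = 0.621
Denominator: 1 + 0.073×21 + 0.067×63 + 0.03×69 = 8.824
R = 0.621/8.824 = 0.07038 J/s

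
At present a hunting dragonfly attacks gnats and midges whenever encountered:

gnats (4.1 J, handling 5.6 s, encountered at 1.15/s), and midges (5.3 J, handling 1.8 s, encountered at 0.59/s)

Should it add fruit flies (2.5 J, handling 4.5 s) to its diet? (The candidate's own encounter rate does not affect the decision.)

No

Intake rate on the current diet: R = (1.15×4.1 + 0.59×5.3) / (1 + 1.15×5.6 + 0.59×1.8) = 7.842/8.502 = 0.9224 J/s.
Profitability of fruit flies: 2.5/4.5 = 0.5556 J/s.
0.5556 < 0.9224, so adding fruit flies would lower the average — exclude it.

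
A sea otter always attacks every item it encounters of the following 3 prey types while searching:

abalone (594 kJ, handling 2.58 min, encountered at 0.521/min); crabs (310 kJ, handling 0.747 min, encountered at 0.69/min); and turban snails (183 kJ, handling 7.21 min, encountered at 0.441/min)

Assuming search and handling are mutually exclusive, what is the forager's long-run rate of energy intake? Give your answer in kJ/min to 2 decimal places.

R = (0.521×594 + 0.69×310 + 0.441×183) / (1 + 0.521×2.58 + 0.69×0.747 + 0.441×7.21) = 604.1/6.039 = 100 kJ/min.

100.03 kJ/min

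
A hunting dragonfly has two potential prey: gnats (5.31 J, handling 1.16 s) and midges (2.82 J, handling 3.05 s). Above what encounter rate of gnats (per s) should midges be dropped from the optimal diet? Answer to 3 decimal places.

0.218 per s

The zero-one rule: include midges iff E₂/h₂ > λE₁/(1+λh₁). Equality gives the switch point.
λE₁h₂ = E₂ + λE₂h₁ ⇒ λ = E₂/(E₁h₂ − E₂h₁) = 2.82/(16.2 − 3.271) = 0.2182 per s.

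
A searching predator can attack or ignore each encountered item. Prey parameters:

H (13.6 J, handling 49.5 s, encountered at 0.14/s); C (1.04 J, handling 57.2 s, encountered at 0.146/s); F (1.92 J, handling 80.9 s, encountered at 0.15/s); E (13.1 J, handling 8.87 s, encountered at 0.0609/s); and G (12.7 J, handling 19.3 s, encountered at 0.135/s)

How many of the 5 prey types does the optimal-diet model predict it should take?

Rank by E/h (J/s): E 1.48, G 0.658, H 0.275, F 0.0237, C 0.0182. Include each in turn until the next type's E/h falls below the running intake rate.
Rate on top 1: 0.518. G: 0.658 > 0.518 → include.
Rate on top 2: 0.606. H: 0.275 < 0.606 → exclude; stop.
Optimal diet: E, G — 2 of 5 types.

2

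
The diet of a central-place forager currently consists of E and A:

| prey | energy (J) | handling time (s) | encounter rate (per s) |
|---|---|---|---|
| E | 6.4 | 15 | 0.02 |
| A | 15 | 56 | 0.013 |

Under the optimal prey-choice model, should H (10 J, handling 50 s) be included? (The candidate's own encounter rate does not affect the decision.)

Yes

On E and A alone, R = ΣλE/(1+Σλh) = 0.323/2.028 = 0.1593 J/s.
H: E/h = 10/50 = 0.2 J/s.
Since 0.2 > R, including H increases the long-run rate.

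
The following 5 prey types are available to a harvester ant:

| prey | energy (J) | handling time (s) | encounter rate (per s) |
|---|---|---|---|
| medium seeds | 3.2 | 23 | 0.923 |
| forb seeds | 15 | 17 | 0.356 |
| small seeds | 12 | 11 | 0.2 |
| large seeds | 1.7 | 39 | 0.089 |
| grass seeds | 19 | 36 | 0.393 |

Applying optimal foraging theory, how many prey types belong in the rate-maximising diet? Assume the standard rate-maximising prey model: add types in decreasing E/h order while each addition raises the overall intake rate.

Rank by E/h (J/s): small seeds 1.09, forb seeds 0.882, grass seeds 0.528, medium seeds 0.139, large seeds 0.0436. Include each in turn until the next type's E/h falls below the running intake rate.
Rate on top 1: 0.75. forb seeds: 0.882 > 0.75 → include.
Rate on top 2: 0.8366. grass seeds: 0.528 < 0.8366 → exclude; stop.
Optimal diet: small seeds, forb seeds — 2 of 5 types.

2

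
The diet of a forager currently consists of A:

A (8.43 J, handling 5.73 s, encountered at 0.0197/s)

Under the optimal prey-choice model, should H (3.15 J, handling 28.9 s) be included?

No

On A alone, R = ΣλE/(1+Σλh) = 0.1661/1.113 = 0.1492 J/s.
H: E/h = 3.15/28.9 = 0.109 J/s.
Since 0.109 < R, time spent handling H is better spent searching.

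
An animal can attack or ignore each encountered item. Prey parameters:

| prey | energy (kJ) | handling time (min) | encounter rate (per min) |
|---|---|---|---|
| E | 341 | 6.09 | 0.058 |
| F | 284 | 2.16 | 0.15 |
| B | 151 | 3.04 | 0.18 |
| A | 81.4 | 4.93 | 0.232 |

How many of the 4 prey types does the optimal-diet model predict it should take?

3

E/h in descending order: F 131, E 56, B 49.7, A 16.5 kJ/min. The optimal diet is the largest prefix of this list for which every included type satisfies E_i/h_i > R on the types above it.
Rate on top 1: 32.18. E: 56 > 32.18 → include.
Rate on top 2: 37.19. B: 49.7 > 37.19 → include.
Rate on top 3: 40.26. A: 16.5 < 40.26 → exclude; stop.
Optimal diet: F, E, B — 3 of 4 types.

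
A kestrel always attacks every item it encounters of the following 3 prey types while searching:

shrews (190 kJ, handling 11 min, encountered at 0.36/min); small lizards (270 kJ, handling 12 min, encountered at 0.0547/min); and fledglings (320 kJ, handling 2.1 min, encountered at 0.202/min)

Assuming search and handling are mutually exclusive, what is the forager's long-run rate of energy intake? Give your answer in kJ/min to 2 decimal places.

Energy encountered per unit search time: 0.36×190 + 0.0547×270 + 0.202×320 = 147.8 kJ/min.
Handling time per unit search time: 0.36×11 + 0.0547×12 + 0.202×2.1 = 5.041.
Rate = 147.8/(1 + 5.041) = 24.47 kJ/min.

24.47 kJ/min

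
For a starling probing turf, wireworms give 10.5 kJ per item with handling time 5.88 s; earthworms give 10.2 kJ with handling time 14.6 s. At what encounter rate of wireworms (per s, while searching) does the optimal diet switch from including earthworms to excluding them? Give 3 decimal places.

At the threshold, the rate on wireworms alone equals the profitability of earthworms: λ·10.5/(1 + λ·5.88) = 10.2/14.6 = 0.6986.
Rearranging, λ(10.5 − 0.6986×5.88) = 0.6986, so λ = 0.6986/6.392 = 0.1093 per s.

0.109 per s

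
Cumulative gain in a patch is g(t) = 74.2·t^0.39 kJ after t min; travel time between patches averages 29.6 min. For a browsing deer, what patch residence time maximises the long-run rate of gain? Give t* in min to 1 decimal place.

18.9 min

Optimal t* satisfies g'(t*) = g(t*)/(T + t*).
g'(t) = 0.39·74.2·t^-0.61. Setting 0.39·74.2·t^-0.61 = 74.2·t^0.39/(29.6+t) gives 0.39(29.6+t) = t, so 0.61·t = 0.39×29.6.
t* = 0.39×29.6/0.61 = 18.92 min.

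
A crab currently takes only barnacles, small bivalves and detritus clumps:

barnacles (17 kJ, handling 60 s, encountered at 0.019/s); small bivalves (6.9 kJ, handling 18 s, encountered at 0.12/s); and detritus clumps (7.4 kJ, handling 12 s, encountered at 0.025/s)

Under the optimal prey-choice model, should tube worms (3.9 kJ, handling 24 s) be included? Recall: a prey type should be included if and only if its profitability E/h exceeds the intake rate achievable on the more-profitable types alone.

Current rate: (0.019×17 + 0.12×6.9 + 0.025×7.4)/(1 + 0.019×60 + 0.12×18 + 0.025×12) = 0.2904 kJ/s.
tube worms: E/h = 3.9/24 = 0.1625 kJ/s.
Since 0.1625 < R, time spent handling tube worms is better spent searching.

No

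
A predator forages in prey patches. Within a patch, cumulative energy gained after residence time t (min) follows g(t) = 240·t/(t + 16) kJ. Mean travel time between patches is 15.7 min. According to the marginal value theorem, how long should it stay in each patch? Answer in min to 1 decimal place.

15.8 min

Maximise g(t)/(T+t): set derivative to zero → g'(t)(T+t) = g(t).
g'(t) = 240·16/(t + 16)². Setting 240·16/(t+16)² = 240t/[(t+16)(15.7+t)] gives 16(15.7+t) = t(t+16), so t² = 16×15.7 = 251.2.
t* = √251.2 = 15.85 min.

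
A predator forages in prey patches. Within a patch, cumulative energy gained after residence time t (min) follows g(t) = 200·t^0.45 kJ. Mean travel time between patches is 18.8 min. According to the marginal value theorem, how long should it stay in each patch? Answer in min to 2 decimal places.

By the marginal value theorem, leave when the instantaneous gain rate g'(t) equals the habitat-wide average g(t)/(T + t).
g'(t) = 0.45·200·t^-0.55. Setting 0.45·200·t^-0.55 = 200·t^0.45/(18.8+t) gives 0.45(18.8+t) = t, so 0.55·t = 0.45×18.8.
t* = 0.45×18.8/0.55 = 15.38 min.

15.38 min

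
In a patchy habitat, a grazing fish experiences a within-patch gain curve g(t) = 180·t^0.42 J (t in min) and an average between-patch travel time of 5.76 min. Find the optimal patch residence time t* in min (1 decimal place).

4.2 min

By the marginal value theorem, leave when the instantaneous gain rate g'(t) equals the habitat-wide average g(t)/(T + t).
g'(t) = 0.42·180·t^-0.58. Setting 0.42·180·t^-0.58 = 180·t^0.42/(5.76+t) gives 0.42(5.76+t) = t, so 0.58·t = 0.42×5.76.
t* = 0.42×5.76/0.58 = 4.171 min.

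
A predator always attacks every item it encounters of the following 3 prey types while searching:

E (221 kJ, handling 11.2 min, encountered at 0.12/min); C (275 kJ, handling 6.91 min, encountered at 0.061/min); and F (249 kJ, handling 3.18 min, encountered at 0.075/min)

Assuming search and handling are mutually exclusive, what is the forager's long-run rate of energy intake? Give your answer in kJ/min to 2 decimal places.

20.63 kJ/min

Energy encountered per unit search time: 0.12×221 + 0.061×275 + 0.075×249 = 61.97 kJ/min.
Handling time per unit search time: 0.12×11.2 + 0.061×6.91 + 0.075×3.18 = 2.004.
Rate = 61.97/(1 + 2.004) = 20.63 kJ/min.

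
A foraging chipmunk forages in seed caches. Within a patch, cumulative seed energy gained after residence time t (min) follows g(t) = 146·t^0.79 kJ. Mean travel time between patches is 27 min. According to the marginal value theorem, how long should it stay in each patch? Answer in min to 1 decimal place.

101.6 min

By the marginal value theorem, leave when the instantaneous gain rate g'(t) equals the habitat-wide average g(t)/(T + t).
g'(t) = 0.79·146·t^-0.21. Setting 0.79·146·t^-0.21 = 146·t^0.79/(27+t) gives 0.79(27+t) = t, so 0.21·t = 0.79×27.
t* = 0.79×27/0.21 = 101.6 min.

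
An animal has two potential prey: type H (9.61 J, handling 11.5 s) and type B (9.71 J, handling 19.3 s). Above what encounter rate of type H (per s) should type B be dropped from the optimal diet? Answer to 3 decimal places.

0.132 per s

At the threshold, the rate on type H alone equals the profitability of type B: λ·9.61/(1 + λ·11.5) = 9.71/19.3 = 0.5031.
Rearranging, λ(9.61 − 0.5031×11.5) = 0.5031, so λ = 0.5031/3.824 = 0.1316 per s.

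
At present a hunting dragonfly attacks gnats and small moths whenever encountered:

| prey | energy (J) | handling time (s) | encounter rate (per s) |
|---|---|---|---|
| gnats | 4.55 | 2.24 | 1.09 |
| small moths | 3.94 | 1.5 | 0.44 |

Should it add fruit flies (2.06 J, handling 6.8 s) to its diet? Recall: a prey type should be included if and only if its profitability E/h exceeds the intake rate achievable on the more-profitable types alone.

On gnats and small moths alone, R = ΣλE/(1+Σλh) = 6.693/4.102 = 1.632 J/s.
fruit flies: E/h = 2.06/6.8 = 0.3029 J/s.
0.3029 < 1.632, so adding fruit flies would lower the average — exclude it.

No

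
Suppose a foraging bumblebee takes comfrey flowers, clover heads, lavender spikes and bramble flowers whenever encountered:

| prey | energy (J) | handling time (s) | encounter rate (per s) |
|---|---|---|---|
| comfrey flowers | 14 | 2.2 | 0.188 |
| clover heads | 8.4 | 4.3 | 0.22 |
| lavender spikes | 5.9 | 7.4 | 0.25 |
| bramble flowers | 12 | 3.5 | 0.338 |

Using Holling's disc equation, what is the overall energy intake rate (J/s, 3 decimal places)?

R = (0.188×14 + 0.22×8.4 + 0.25×5.9 + 0.338×12) / (1 + 0.188×2.2 + 0.22×4.3 + 0.25×7.4 + 0.338×3.5) = 10.01/5.393 = 1.856 J/s.

1.856 J/s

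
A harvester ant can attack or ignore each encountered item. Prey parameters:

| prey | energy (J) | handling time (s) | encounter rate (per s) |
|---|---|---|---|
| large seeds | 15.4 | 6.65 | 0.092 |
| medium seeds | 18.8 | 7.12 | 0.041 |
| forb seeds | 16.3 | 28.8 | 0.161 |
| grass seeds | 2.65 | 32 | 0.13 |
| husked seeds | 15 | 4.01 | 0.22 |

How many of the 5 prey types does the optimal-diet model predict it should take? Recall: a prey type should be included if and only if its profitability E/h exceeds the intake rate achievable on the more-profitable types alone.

Profitabilities (E/h, J/s): husked seeds 3.74, medium seeds 2.64, large seeds 2.32, forb seeds 0.566, grass seeds 0.0828. Add prey in this order while the next type's profitability exceeds the intake rate on those already taken.
Rate on top 1: 1.753. medium seeds: 2.64 > 1.753 → include.
Rate on top 2: 1.872. large seeds: 2.32 > 1.872 → include.
Rate on top 3: 1.97. forb seeds: 0.566 < 1.97 → exclude; stop.
Optimal diet: husked seeds, medium seeds, large seeds — 3 of 5 types.

3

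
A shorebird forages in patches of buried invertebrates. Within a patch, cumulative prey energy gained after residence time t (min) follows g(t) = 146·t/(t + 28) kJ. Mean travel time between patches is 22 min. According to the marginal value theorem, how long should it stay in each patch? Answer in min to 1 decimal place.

24.8 min

Optimal t* satisfies g'(t*) = g(t*)/(T + t*).
g'(t) = 146·28/(t + 28)². Setting 146·28/(t+28)² = 146t/[(t+28)(22+t)] gives 28(22+t) = t(t+28), so t² = 28×22 = 616.
t* = √616 = 24.82 min.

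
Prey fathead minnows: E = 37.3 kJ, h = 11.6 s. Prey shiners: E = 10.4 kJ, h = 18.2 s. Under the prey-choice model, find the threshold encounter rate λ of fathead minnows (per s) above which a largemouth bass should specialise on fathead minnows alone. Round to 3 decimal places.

The zero-one rule: include shiners iff E₂/h₂ > λE₁/(1+λh₁). Equality gives the switch point.
λE₁h₂ = E₂ + λE₂h₁ ⇒ λ = E₂/(E₁h₂ − E₂h₁) = 10.4/(678.9 − 120.6) = 0.01863 per s.

0.019 per s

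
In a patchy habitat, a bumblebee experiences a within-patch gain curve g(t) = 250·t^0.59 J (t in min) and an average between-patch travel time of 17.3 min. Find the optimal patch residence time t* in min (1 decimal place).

24.9 min

Optimal t* satisfies g'(t*) = g(t*)/(T + t*).
g'(t) = 0.59·250·t^-0.41. Setting 0.59·250·t^-0.41 = 250·t^0.59/(17.3+t) gives 0.59(17.3+t) = t, so 0.41·t = 0.59×17.3.
t* = 0.59×17.3/0.41 = 24.9 min.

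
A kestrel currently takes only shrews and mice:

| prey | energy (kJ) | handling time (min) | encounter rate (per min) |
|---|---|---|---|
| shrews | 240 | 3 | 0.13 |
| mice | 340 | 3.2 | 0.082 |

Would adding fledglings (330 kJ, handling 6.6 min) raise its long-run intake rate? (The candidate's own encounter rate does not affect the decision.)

On shrews and mice alone, R = ΣλE/(1+Σλh) = 59.08/1.652 = 35.75 kJ/min.
Profitability of fledglings: 330/6.6 = 50 kJ/min.
50 > 35.75, so adding fledglings raises the average — include it.

Yes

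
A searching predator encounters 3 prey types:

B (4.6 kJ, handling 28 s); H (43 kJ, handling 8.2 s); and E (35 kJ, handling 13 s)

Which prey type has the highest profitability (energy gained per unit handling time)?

Profitability E/h (kJ/s): B = 4.6/28 = 0.164, H = 43/8.2 = 5.24, E = 35/13 = 2.69.
Ranked: H > E > B.

H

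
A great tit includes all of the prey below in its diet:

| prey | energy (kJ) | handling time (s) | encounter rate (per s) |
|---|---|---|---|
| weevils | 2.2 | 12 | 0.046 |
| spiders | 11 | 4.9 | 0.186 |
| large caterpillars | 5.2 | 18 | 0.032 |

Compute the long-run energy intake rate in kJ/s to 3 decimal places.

R = Σλ_iE_i / (1 + Σλ_ih_i)
Numerator: 0.046×2.2 + 0.186×11 + 0.032×5.2 = 2.314
Denominator: 1 + 0.046×12 + 0.186×4.9 + 0.032×18 = 3.039
R = 2.314/3.039 = 0.7612 kJ/s

0.761 kJ/s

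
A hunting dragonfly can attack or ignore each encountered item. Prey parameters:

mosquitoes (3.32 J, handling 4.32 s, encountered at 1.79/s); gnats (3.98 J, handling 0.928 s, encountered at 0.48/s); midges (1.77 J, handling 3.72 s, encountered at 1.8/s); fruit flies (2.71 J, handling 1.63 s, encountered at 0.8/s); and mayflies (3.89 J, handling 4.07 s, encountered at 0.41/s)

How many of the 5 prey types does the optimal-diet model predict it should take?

2

Rank by E/h (J/s): gnats 4.29, fruit flies 1.66, mayflies 0.956, mosquitoes 0.769, midges 0.476. Include each in turn until the next type's E/h falls below the running intake rate.
Rate on top 1: 1.322. fruit flies: 1.66 > 1.322 → include.
Rate on top 2: 1.483. mayflies: 0.956 < 1.483 → exclude; stop.
Optimal diet: gnats, fruit flies — 2 of 5 types.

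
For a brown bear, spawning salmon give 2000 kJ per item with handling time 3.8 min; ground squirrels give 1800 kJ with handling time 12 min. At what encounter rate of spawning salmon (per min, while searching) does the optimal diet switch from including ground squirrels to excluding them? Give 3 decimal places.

The zero-one rule: include ground squirrels iff E₂/h₂ > λE₁/(1+λh₁). Equality gives the switch point.
λE₁h₂ = E₂ + λE₂h₁ ⇒ λ = E₂/(E₁h₂ − E₂h₁) = 1800/(2.4e+04 − 6840) = 0.1049 per min.

0.105 per min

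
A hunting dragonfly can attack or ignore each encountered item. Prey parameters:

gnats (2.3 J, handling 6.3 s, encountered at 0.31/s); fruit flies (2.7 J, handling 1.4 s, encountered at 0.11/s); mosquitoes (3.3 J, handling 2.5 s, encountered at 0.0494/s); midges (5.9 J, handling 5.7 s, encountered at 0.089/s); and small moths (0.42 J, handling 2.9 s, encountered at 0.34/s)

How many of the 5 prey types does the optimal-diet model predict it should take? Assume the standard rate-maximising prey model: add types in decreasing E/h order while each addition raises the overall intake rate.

Profitabilities (E/h, J/s): fruit flies 1.93, mosquitoes 1.32, midges 1.04, gnats 0.365, small moths 0.145. Add prey in this order while the next type's profitability exceeds the intake rate on those already taken.
Rate on top 1: 0.2574. mosquitoes: 1.32 > 0.2574 → include.
Rate on top 2: 0.3601. midges: 1.04 > 0.3601 → include.
Rate on top 3: 0.5519. gnats: 0.365 < 0.5519 → exclude; stop.
Optimal diet: fruit flies, mosquitoes, midges — 3 of 5 types.

3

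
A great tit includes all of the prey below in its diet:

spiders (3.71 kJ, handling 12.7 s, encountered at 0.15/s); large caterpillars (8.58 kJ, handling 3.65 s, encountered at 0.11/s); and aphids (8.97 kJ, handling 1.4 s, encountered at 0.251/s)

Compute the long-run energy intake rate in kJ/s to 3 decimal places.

1.026 kJ/s

R = Σλ_iE_i / (1 + Σλ_ih_i)
Numerator: 0.15×3.71 + 0.11×8.58 + 0.251×8.97 = 3.752
Denominator: 1 + 0.15×12.7 + 0.11×3.65 + 0.251×1.4 = 3.658
R = 3.752/3.658 = 1.026 kJ/s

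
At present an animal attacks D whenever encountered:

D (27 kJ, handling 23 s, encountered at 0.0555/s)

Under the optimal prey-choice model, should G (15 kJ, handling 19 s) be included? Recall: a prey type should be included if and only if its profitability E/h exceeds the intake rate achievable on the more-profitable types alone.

Yes

Intake rate on the current diet: R = (0.0555×27) / (1 + 0.0555×23) = 1.498/2.276 = 0.6582 kJ/s.
Profitability of G: 15/19 = 0.7895 kJ/s.
Since 0.7895 > R, including G increases the long-run rate.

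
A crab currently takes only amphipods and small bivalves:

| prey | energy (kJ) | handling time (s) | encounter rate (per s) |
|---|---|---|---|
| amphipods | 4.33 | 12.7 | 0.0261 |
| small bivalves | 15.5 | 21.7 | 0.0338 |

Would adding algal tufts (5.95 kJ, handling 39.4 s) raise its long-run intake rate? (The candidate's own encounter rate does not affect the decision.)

On amphipods and small bivalves alone, R = ΣλE/(1+Σλh) = 0.6369/2.065 = 0.3084 kJ/s.
Profitability of algal tufts: 5.95/39.4 = 0.151 kJ/s.
0.151 < 0.3084, so adding algal tufts would lower the average — exclude it.

No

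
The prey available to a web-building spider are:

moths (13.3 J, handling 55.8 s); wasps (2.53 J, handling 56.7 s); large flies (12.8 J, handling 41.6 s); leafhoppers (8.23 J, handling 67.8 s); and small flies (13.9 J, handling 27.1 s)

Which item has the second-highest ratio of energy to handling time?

Profitability E/h (J/s): moths = 13.3/55.8 = 0.238, wasps = 2.53/56.7 = 0.0446, large flies = 12.8/41.6 = 0.308, leafhoppers = 8.23/67.8 = 0.121, small flies = 13.9/27.1 = 0.513.
Ranked: small flies > large flies > moths > leafhoppers > wasps.

large flies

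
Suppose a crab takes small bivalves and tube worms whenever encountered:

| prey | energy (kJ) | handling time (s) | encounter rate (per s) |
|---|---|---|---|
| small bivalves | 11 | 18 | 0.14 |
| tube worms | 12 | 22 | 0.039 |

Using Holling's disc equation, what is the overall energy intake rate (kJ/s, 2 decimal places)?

0.46 kJ/s

Energy encountered per unit search time: 0.14×11 + 0.039×12 = 2.008 kJ/s.
Handling time per unit search time: 0.14×18 + 0.039×22 = 3.378.
Rate = 2.008/(1 + 3.378) = 0.4587 kJ/s.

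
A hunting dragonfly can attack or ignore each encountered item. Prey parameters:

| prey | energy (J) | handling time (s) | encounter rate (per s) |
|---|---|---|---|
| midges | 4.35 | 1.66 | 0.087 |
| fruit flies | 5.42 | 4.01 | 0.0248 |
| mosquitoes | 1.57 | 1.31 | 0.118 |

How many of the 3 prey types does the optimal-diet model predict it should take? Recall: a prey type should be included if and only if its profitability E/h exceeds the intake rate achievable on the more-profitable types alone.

Profitabilities (E/h, J/s): midges 2.62, fruit flies 1.35, mosquitoes 1.2. Add prey in this order while the next type's profitability exceeds the intake rate on those already taken.
Rate on top 1: 0.3307. fruit flies: 1.35 > 0.3307 → include.
Rate on top 2: 0.4123. mosquitoes: 1.2 > 0.4123 → include.
Optimal diet: midges, fruit flies, mosquitoes — 3 of 3 types.

3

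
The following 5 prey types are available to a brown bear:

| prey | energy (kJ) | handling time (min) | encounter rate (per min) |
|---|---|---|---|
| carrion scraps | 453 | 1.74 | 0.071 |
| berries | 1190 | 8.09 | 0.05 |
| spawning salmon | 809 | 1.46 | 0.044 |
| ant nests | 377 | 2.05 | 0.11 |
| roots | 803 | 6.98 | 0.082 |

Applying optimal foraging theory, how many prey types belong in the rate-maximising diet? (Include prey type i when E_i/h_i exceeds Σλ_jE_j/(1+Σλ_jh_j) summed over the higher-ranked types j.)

Profitabilities (E/h, kJ/min): spawning salmon 554, carrion scraps 260, ant nests 184, berries 147, roots 115. Add prey in this order while the next type's profitability exceeds the intake rate on those already taken.
Rate on top 1: 33.45. carrion scraps: 260 > 33.45 → include.
Rate on top 2: 57.05. ant nests: 184 > 57.05 → include.
Rate on top 3: 77.29. berries: 147 > 77.29 → include.
Rate on top 4: 92.82. roots: 115 > 92.82 → include.
Optimal diet: spawning salmon, carrion scraps, ant nests, berries, roots — 5 of 5 types.

5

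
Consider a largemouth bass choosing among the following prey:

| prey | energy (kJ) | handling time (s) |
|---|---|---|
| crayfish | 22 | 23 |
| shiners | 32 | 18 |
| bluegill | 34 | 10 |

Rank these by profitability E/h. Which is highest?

bluegill

In descending order of E/h:
bluegill: 34/10 = 3.4 kJ/s
shiners: 32/18 = 1.78 kJ/s
crayfish: 22/23 = 0.957 kJ/s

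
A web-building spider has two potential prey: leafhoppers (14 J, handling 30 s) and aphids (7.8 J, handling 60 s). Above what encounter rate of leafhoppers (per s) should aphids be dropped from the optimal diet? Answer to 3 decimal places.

0.013 per s

The zero-one rule: include aphids iff E₂/h₂ > λE₁/(1+λh₁). Equality gives the switch point.
λE₁h₂ = E₂ + λE₂h₁ ⇒ λ = E₂/(E₁h₂ − E₂h₁) = 7.8/(840 − 234) = 0.01287 per s.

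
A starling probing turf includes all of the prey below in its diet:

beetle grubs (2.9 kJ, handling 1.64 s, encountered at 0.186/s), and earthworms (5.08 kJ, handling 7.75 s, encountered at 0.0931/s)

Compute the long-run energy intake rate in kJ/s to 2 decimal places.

R = Σλ_iE_i / (1 + Σλ_ih_i)
Numerator: 0.186×2.9 + 0.0931×5.08 = 1.012
Denominator: 1 + 0.186×1.64 + 0.0931×7.75 = 2.027
R = 1.012/2.027 = 0.4995 kJ/s

0.50 kJ/s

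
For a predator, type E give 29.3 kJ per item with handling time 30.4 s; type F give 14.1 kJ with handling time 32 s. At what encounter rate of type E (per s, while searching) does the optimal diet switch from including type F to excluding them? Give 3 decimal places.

At the threshold, the rate on type E alone equals the profitability of type F: λ·29.3/(1 + λ·30.4) = 14.1/32 = 0.4406.
Rearranging, λ(29.3 − 0.4406×30.4) = 0.4406, so λ = 0.4406/15.91 = 0.0277 per s.

0.028 per s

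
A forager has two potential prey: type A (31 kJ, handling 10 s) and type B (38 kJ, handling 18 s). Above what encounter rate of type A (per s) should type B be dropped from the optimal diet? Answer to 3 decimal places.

0.213 per s

Drop type B once their profitability E₂/h₂ falls below the rate achievable on type A alone: E₂/h₂ = λE₁/(1 + λh₁).
Solve for λ: λE₁h₂ = E₂(1 + λh₁) → λ(E₁h₂ − E₂h₁) = E₂ → λ = E₂/(E₁h₂ − E₂h₁).
λ = 38/(31×18 − 38×10) = 38/178 = 0.2135 per s.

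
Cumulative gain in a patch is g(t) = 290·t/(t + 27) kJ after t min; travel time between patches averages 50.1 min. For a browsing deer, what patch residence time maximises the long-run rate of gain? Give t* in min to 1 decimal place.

Optimal t* satisfies g'(t*) = g(t*)/(T + t*).
g'(t) = 290·27/(t + 27)². Setting 290·27/(t+27)² = 290t/[(t+27)(50.1+t)] gives 27(50.1+t) = t(t+27), so t² = 27×50.1 = 1353.
t* = √1353 = 36.78 min.

36.8 min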